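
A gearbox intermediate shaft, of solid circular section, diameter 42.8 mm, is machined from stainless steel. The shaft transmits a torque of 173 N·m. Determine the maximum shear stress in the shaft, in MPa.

J = πd⁴/32 = π(0.0428)⁴/32 = 3.294×10^-7 m⁴.
τ_max = T·r/J = 173.0 × 0.0214 / 3.294×10^-7 = 1.124×10^7 Pa.

11.2 MPa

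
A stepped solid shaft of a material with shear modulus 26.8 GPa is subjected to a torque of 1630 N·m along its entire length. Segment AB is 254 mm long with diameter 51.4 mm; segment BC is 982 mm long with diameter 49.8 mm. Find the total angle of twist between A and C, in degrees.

6.96°

J_AB = π(0.0514)⁴/32 = 6.85×10^-7 m⁴; J_BC = π(0.0498)⁴/32 = 6.04×10^-7 m⁴.
θ = (T/G)·Σ L_i/J_i = (1630/26.8×10⁹)·(0.254/6.85×10^-7 + 0.982/6.04×10^-7) = 0.1215 rad.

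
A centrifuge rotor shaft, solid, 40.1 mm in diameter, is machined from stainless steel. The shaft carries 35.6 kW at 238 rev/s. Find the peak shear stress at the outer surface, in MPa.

ω = 2π·238 = 1495 rad/s, so T = P/ω = 35.6×10³ / 1495 = 23.81 N·m.
J = πd⁴/32 = π(0.0401)⁴/32 = 2.539×10^-7 m⁴.
τ_max = T·r/J = 23.81 × 0.0201 / 2.539×10^-7 = 1.880×10^6 Pa.

1.88 MPa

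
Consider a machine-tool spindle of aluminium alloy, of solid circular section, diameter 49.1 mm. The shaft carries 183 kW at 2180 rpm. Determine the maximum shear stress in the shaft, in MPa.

34.5 MPa

ω = 2π·2180/60 = 228.3 rad/s, so T = P/ω = 183×10³ / 228.3 = 801.6 N·m.
J = πd⁴/32 = π(0.0491)⁴/32 = 5.706×10^-7 m⁴.
τ_max = T·r/J = 801.6 × 0.0246 / 5.706×10^-7 = 3.449×10^7 Pa.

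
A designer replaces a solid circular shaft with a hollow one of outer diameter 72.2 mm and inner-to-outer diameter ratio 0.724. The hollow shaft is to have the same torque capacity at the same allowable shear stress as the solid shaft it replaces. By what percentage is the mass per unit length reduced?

41.1 %

Equal τ_max and T ⇒ the solid shaft needs d_s³ = d_o³(1−k⁴), so d_s = 72.2·(1−0.724⁴)^(1/3) = 64.87 mm.
Area ratio A_h/A_s = d_o²(1−k²)/d_s² = (1−k²)/(1−k⁴)^(2/3) = 0.5895.
Mass saving = 1 − 0.5895 = 41.1 %.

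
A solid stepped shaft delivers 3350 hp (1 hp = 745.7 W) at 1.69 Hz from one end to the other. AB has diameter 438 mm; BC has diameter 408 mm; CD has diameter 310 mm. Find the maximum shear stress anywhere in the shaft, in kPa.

ω = 2π·1.69 = 10.62 rad/s, so T = P/ω = 3350×745.7 / 10.62 = 235300 N·m.
Under the same torque, τ_max = 16T/(πd³) is largest where d is smallest — segment CD (d = 310 mm).
τ_max = 16·235300/(π·(0.310)³) = 4.022×10^7 Pa.

40200 kPa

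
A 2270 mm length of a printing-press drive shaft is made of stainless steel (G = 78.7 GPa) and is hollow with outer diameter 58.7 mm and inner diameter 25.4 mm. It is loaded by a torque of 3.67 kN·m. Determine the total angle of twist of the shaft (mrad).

94.1 mrad

J = π(d_o⁴ − d_i⁴)/32 = π(0.0587⁴ − 0.0254⁴)/32 = 1.125×10^-6 m⁴.
θ = T·L/(G·J) = 3670 × 2.27 / (78.7×10⁹ × 1.125×10^-6) = 0.09412 rad.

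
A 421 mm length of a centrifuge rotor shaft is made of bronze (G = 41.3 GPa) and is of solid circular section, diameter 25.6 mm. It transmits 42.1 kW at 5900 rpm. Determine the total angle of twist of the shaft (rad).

ω = 2π·5900/60 = 617.8 rad/s, so T = P/ω = 42.1×10³ / 617.8 = 68.14 N·m.
J = πd⁴/32 = π(0.0256)⁴/32 = 4.217×10^-8 m⁴.
θ = T·L/(G·J) = 68.14 × 0.421 / (41.3×10⁹ × 4.217×10^-8) = 0.01647 rad.

0.0165 rad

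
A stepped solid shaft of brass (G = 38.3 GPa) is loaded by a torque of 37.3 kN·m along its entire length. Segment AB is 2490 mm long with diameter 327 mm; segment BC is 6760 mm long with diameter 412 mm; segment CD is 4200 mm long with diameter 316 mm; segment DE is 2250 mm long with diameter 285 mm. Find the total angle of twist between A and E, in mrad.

J_AB = π(0.327)⁴/32 = 1.12×10^-3 m⁴; J_BC = π(0.412)⁴/32 = 2.83×10^-3 m⁴; J_CD = π(0.316)⁴/32 = 9.79×10^-4 m⁴; J_DE = π(0.285)⁴/32 = 6.48×10^-4 m⁴.
θ = (T/G)·Σ L_i/J_i = (37300/38.3×10⁹)·(2.49/1.12×10^-3 + 6.76/2.83×10^-3 + 4.20/9.79×10^-4 + 2.25/6.48×10^-4) = 0.01205 rad.

12.0 mrad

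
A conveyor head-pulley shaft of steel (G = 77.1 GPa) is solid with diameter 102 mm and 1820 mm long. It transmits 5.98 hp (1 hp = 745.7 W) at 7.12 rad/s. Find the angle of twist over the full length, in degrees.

ω = 7.12 rad/s, so T = P/ω = 5.98×745.7 / 7.120 = 626.3 N·m.
J = πd⁴/32 = π(0.102)⁴/32 = 1.063×10^-5 m⁴.
θ = T·L/(G·J) = 626.3 × 1.82 / (77.1×10⁹ × 1.063×10^-5) = 1.391×10^-3 rad.

0.0797°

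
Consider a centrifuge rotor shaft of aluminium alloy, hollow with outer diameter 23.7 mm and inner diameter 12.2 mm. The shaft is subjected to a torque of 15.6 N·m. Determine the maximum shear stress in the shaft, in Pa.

J = π(d_o⁴ − d_i⁴)/32 = π(0.0237⁴ − 0.0122⁴)/32 = 2.880×10^-8 m⁴.
τ_max = T·r/J = 15.60 × 0.0118 / 2.880×10^-8 = 6.419×10^6 Pa.

6.42e6 Pa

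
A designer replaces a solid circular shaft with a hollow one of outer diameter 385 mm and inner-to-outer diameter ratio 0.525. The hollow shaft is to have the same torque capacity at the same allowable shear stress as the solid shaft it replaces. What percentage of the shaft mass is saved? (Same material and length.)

Equal τ_max and T ⇒ the solid shaft needs d_s³ = d_o³(1−k⁴), so d_s = 385·(1−0.525⁴)^(1/3) = 375.0 mm.
Area ratio A_h/A_s = d_o²(1−k²)/d_s² = (1−k²)/(1−k⁴)^(2/3) = 0.7636.
Mass saving = 1 − 0.7636 = 23.6 %.

23.6 %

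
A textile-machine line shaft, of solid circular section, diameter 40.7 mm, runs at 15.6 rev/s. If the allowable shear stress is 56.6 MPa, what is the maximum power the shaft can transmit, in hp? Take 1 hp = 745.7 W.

98.5 hp

J = πd⁴/32 = π(0.0407)⁴/32 = 2.694×10^-7 m⁴.
T_max = τ_allow·J/r = 5.66×10^7 × 2.694×10^-7 / 0.0204 = 749.3 N·m.
ω = 2π·15.6 = 98.02 rad/s, so P_max = T_max·ω = 7.344×10^4 W.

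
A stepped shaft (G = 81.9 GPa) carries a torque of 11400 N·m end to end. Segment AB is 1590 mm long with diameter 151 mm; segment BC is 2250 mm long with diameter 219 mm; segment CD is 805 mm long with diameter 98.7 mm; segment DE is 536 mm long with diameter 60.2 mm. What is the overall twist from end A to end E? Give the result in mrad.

75.6 mrad

J_AB = π(0.151)⁴/32 = 5.10×10^-5 m⁴; J_BC = π(0.219)⁴/32 = 2.26×10^-4 m⁴; J_CD = π(0.0987)⁴/32 = 9.32×10^-6 m⁴; J_DE = π(0.0602)⁴/32 = 1.29×10^-6 m⁴.
θ = (T/G)·Σ L_i/J_i = (11400/81.9×10⁹)·(1.59/5.10×10^-5 + 2.25/2.26×10^-4 + 0.805/9.32×10^-6 + 0.536/1.29×10^-6) = 0.07561 rad.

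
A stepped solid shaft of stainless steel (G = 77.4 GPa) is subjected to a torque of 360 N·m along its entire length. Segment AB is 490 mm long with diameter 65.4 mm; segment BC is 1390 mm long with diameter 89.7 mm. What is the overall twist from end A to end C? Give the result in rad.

J_AB = π(0.0654)⁴/32 = 1.80×10^-6 m⁴; J_BC = π(0.0897)⁴/32 = 6.36×10^-6 m⁴.
θ = (T/G)·Σ L_i/J_i = (360.0/77.4×10⁹)·(0.490/1.80×10^-6 + 1.39/6.36×10^-6) = 2.286×10^-3 rad.

0.00229 rad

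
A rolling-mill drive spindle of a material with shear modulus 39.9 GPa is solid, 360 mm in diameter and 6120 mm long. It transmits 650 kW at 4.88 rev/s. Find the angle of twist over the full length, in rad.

ω = 2π·4.88 = 30.66 rad/s, so T = P/ω = 650×10³ / 30.66 = 21200 N·m.
J = πd⁴/32 = π(0.360)⁴/32 = 1.649×10^-3 m⁴.
θ = T·L/(G·J) = 21200 × 6.12 / (39.9×10⁹ × 1.649×10^-3) = 1.972×10^-3 rad.

0.00197 rad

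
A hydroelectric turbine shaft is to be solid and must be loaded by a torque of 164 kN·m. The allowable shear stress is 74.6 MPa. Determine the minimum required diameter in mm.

224 mm

For a solid shaft τ_max = 16T/(πd³), so d = (16T/(π τ_allow))^(1/3) = (16·164000/(π·7.46×10^7))^(1/3) = 0.2237 m.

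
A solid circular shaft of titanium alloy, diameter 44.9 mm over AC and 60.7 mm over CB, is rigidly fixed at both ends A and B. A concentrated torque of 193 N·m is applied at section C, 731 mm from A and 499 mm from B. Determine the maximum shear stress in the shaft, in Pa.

Compatibility: T_A·a/J_AC = T_B·b/J_CB with T_A + T_B = T₀.
J_AC = 3.99×10^-7 m⁴, J_CB = 1.33×10^-6 m⁴, so T_A = T₀·(J_AC/a)/((J_AC/a)+(J_CB/b)) = 32.75 N·m, T_B = 160.2 N·m.
τ in each portion: τ_AC = 1.84×10^6 Pa, τ_CB = 3.65×10^6 Pa; maximum is in CB.
τ_max = T_CB·r/J = 160.2·0.0304/1.33×10^-6 = 3.649×10^6 Pa.

3.65e6 Pa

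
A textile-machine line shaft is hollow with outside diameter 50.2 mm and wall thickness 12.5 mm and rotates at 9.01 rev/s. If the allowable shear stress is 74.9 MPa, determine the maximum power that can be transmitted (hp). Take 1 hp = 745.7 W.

132 hp

J = π(d_o⁴ − d_i⁴)/32 = π(0.0502⁴ − 0.0252⁴)/32 = 5.839×10^-7 m⁴.
T_max = τ_allow·J/r = 7.49×10^7 × 5.839×10^-7 / 0.0251 = 1742 N·m.
ω = 2π·9.01 = 56.61 rad/s, so P_max = T_max·ω = 9.864×10^4 W.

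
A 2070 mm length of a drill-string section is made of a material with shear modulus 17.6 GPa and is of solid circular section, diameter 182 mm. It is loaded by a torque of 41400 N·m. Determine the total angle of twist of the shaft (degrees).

2.59°

J = πd⁴/32 = π(0.182)⁴/32 = 1.077×10^-4 m⁴.
θ = T·L/(G·J) = 41400 × 2.07 / (17.6×10⁹ × 1.077×10^-4) = 0.04520 rad.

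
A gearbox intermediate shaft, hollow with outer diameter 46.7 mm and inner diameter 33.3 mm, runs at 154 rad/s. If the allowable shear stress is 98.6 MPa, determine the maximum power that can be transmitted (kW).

225 kW

J = π(d_o⁴ − d_i⁴)/32 = π(0.0467⁴ − 0.0333⁴)/32 = 3.462×10^-7 m⁴.
T_max = τ_allow·J/r = 9.86×10^7 × 3.462×10^-7 / 0.0234 = 1462 N·m.
ω = 154 rad/s, so P_max = T_max·ω = 2.252×10^5 W.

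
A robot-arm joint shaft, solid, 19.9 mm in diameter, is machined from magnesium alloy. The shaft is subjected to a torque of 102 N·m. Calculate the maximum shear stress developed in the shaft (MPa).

J = πd⁴/32 = π(0.0199)⁴/32 = 1.540×10^-8 m⁴.
τ_max = T·r/J = 102.0 × 0.00995 / 1.540×10^-8 = 6.592×10^7 Pa.

65.9 MPa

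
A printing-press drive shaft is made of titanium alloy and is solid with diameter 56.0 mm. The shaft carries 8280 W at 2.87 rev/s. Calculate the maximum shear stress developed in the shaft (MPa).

13.3 MPa

ω = 2π·2.87 = 18.03 rad/s, so T = P/ω = 8280 / 18.03 = 459.2 N·m.
J = πd⁴/32 = π(0.0560)⁴/32 = 9.655×10^-7 m⁴.
τ_max = T·r/J = 459.2 × 0.0280 / 9.655×10^-7 = 1.332×10^7 Pa.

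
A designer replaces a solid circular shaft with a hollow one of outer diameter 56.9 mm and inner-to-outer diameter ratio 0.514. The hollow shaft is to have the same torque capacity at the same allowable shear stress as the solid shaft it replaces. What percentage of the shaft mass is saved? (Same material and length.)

22.8 %

Equal τ_max and T ⇒ the solid shaft needs d_s³ = d_o³(1−k⁴), so d_s = 56.9·(1−0.514⁴)^(1/3) = 55.54 mm.
Area ratio A_h/A_s = d_o²(1−k²)/d_s² = (1−k²)/(1−k⁴)^(2/3) = 0.7722.
Mass saving = 1 − 0.7722 = 22.8 %.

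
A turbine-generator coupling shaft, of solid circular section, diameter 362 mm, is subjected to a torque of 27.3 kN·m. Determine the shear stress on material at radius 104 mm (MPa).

J = πd⁴/32 = π(0.362)⁴/32 = 1.686×10^-3 m⁴.
Shear stress varies linearly with radius: τ = T·r/J = 27300 × 0.104 / 1.686×10^-3 = 1.684×10^6 Pa.

1.68 MPa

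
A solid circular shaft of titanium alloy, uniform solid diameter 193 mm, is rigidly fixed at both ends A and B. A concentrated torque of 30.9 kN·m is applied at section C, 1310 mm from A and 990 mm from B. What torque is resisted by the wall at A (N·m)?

With uniform GJ and both ends fixed, compatibility θ_AC = θ_CB gives T_A·a = T_B·b, together with T_A + T_B = T₀.
T_A = T₀·b/(a+b) = 30900·990/2300 = 13300 N·m; T_B = 17600 N·m.

13300 N·m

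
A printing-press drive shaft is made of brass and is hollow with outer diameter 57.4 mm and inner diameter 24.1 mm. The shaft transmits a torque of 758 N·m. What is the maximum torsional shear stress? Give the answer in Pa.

J = π(d_o⁴ − d_i⁴)/32 = π(0.0574⁴ − 0.0241⁴)/32 = 1.033×10^-6 m⁴.
τ_max = T·r/J = 758.0 × 0.0287 / 1.033×10^-6 = 2.107×10^7 Pa.

2.11e7 Pa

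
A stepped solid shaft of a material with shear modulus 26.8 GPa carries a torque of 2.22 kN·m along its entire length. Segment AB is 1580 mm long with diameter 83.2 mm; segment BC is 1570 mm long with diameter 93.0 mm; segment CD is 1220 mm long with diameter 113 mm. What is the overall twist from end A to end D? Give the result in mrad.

J_AB = π(0.0832)⁴/32 = 4.70×10^-6 m⁴; J_BC = π(0.0930)⁴/32 = 7.34×10^-6 m⁴; J_CD = π(0.113)⁴/32 = 1.60×10^-5 m⁴.
θ = (T/G)·Σ L_i/J_i = (2220/26.8×10⁹)·(1.58/4.70×10^-6 + 1.57/7.34×10^-6 + 1.22/1.60×10^-5) = 0.05184 rad.

51.8 mrad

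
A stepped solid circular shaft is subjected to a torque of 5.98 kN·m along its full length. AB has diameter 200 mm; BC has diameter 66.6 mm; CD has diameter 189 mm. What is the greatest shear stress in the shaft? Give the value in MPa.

Under the same torque, τ_max = 16T/(πd³) is largest where d is smallest — segment BC (d = 66.6 mm).
τ_max = 16·5980/(π·(0.0666)³) = 1.031×10^8 Pa.

103 MPa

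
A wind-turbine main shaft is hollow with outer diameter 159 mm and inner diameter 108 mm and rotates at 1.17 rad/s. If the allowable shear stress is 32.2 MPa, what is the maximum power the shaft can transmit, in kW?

J = π(d_o⁴ − d_i⁴)/32 = π(0.159⁴ − 0.108⁴)/32 = 4.939×10^-5 m⁴.
T_max = τ_allow·J/r = 3.22×10^7 × 4.939×10^-5 / 0.0795 = 20000 N·m.
ω = 1.17 rad/s, so P_max = T_max·ω = 2.341×10^4 W.

23.4 kW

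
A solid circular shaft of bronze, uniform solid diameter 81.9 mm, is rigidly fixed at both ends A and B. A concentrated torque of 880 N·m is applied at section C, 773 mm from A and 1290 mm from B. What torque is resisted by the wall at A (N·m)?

550 N·m

With uniform GJ and both ends fixed, compatibility θ_AC = θ_CB gives T_A·a = T_B·b, together with T_A + T_B = T₀.
T_A = T₀·b/(a+b) = 880.0·1290/2063 = 550.3 N·m; T_B = 329.7 N·m.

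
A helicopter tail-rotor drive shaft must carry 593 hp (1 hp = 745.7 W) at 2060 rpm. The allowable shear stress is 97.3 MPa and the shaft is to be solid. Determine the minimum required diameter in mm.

47.5 mm

ω = 2π·2060/60 = 215.7 rad/s, so T = P/ω = 593×745.7 / 215.7 = 2050 N·m.
For a solid shaft τ_max = 16T/(πd³), so d = (16T/(π τ_allow))^(1/3) = (16·2050/(π·9.73×10^7))^(1/3) = 0.04752 m.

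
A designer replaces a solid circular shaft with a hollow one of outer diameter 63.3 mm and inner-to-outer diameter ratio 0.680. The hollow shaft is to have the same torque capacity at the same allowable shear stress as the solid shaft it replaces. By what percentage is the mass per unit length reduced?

36.9 %

Equal τ_max and T ⇒ the solid shaft needs d_s³ = d_o³(1−k⁴), so d_s = 63.3·(1−0.680⁴)^(1/3) = 58.42 mm.
Area ratio A_h/A_s = d_o²(1−k²)/d_s² = (1−k²)/(1−k⁴)^(2/3) = 0.6311.
Mass saving = 1 − 0.6311 = 36.9 %.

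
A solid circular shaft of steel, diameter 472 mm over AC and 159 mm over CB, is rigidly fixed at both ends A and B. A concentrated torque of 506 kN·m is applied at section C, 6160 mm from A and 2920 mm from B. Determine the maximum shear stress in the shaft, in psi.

3460 psi

Compatibility: T_A·a/J_AC = T_B·b/J_CB with T_A + T_B = T₀.
J_AC = 4.87×10^-3 m⁴, J_CB = 6.27×10^-5 m⁴, so T_A = T₀·(J_AC/a)/((J_AC/a)+(J_CB/b)) = 492600 N·m, T_B = 13380 N·m.
τ in each portion: τ_AC = 2.39×10^7 Pa, τ_CB = 1.70×10^7 Pa; maximum is in AC.
τ_max = T_AC·r/J = 492600·0.236/4.87×10^-3 = 2.386×10^7 Pa.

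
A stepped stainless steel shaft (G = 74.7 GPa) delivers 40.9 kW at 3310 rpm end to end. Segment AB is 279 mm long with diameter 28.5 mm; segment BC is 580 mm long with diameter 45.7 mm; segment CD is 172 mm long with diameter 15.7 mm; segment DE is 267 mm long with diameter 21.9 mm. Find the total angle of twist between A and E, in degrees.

ω = 2π·3310/60 = 346.6 rad/s, so T = P/ω = 40.9×10³ / 346.6 = 118.0 N·m.
J_AB = π(0.0285)⁴/32 = 6.48×10^-8 m⁴; J_BC = π(0.0457)⁴/32 = 4.28×10^-7 m⁴; J_CD = π(0.0157)⁴/32 = 5.96×10^-9 m⁴; J_DE = π(0.0219)⁴/32 = 2.26×10^-8 m⁴.
θ = (T/G)·Σ L_i/J_i = (118.0/74.7×10⁹)·(0.279/6.48×10^-8 + 0.580/4.28×10^-7 + 0.172/5.96×10^-9 + 0.267/2.26×10^-8) = 0.07317 rad.

4.19°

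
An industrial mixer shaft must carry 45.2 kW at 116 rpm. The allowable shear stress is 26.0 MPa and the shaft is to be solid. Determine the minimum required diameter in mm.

ω = 2π·116/60 = 12.15 rad/s, so T = P/ω = 45.2×10³ / 12.15 = 3721 N·m.
For a solid shaft τ_max = 16T/(πd³), so d = (16T/(π τ_allow))^(1/3) = (16·3721/(π·2.60×10^7))^(1/3) = 0.08999 m.

90.0 mm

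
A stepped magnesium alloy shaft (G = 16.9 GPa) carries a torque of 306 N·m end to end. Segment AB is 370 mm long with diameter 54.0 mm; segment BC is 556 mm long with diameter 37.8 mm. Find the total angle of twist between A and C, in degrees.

J_AB = π(0.0540)⁴/32 = 8.35×10^-7 m⁴; J_BC = π(0.0378)⁴/32 = 2.00×10^-7 m⁴.
θ = (T/G)·Σ L_i/J_i = (306.0/16.9×10⁹)·(0.370/8.35×10^-7 + 0.556/2.00×10^-7) = 0.05825 rad.

3.34°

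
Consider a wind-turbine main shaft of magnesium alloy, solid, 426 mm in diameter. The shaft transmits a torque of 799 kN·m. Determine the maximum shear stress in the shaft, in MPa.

J = πd⁴/32 = π(0.426)⁴/32 = 3.233×10^-3 m⁴.
τ_max = T·r/J = 799000 × 0.213 / 3.233×10^-3 = 5.264×10^7 Pa.

52.6 MPa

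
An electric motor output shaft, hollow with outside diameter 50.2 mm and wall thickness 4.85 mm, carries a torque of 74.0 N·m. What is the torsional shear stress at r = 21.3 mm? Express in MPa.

J = π(d_o⁴ − d_i⁴)/32 = π(0.0502⁴ − 0.0405⁴)/32 = 3.593×10^-7 m⁴.
Shear stress varies linearly with radius: τ = T·r/J = 74.00 × 0.0213 / 3.593×10^-7 = 4.386×10^6 Pa.

4.39 MPa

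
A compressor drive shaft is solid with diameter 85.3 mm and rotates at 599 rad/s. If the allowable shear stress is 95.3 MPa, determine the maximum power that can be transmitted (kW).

6960 kW

J = πd⁴/32 = π(0.0853)⁴/32 = 5.198×10^-6 m⁴.
T_max = τ_allow·J/r = 9.53×10^7 × 5.198×10^-6 / 0.0427 = 11610 N·m.
ω = 599 rad/s, so P_max = T_max·ω = 6.957×10^6 W.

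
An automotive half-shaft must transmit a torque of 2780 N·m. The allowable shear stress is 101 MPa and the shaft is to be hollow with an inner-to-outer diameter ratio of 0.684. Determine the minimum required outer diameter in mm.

For a hollow shaft with d_i/d_o = 0.684: τ_max = 16T/(π d_o³ (1−k⁴)), so d_o = [16T/(π τ_allow (1−k⁴))]^(1/3) = [16·2780/(π·1.01×10^8·0.7811)]^(1/3) = 0.05641 m.

56.4 mm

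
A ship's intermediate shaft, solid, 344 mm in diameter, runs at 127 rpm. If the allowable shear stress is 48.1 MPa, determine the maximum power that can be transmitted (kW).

J = πd⁴/32 = π(0.344)⁴/32 = 1.375×10^-3 m⁴.
T_max = τ_allow·J/r = 4.81×10^7 × 1.375×10^-3 / 0.172 = 384500 N·m.
ω = 2π·127/60 = 13.30 rad/s, so P_max = T_max·ω = 5.113×10^6 W.

5110 kW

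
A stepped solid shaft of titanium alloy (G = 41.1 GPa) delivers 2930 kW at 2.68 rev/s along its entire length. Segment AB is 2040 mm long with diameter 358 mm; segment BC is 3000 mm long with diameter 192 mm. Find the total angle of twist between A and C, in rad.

ω = 2π·2.68 = 16.84 rad/s, so T = P/ω = 2930×10³ / 16.84 = 174000 N·m.
J_AB = π(0.358)⁴/32 = 1.61×10^-3 m⁴; J_BC = π(0.192)⁴/32 = 1.33×10^-4 m⁴.
θ = (T/G)·Σ L_i/J_i = (174000/41.1×10⁹)·(2.04/1.61×10^-3 + 3.00/1.33×10^-4) = 0.1006 rad.

0.101 rad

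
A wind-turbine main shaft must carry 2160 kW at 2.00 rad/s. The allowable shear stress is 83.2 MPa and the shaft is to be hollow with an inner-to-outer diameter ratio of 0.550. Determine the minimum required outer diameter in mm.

ω = 2.00 rad/s, so T = P/ω = 2160×10³ / 2.000 = 1.080e6 N·m.
For a hollow shaft with d_i/d_o = 0.550: τ_max = 16T/(π d_o³ (1−k⁴)), so d_o = [16T/(π τ_allow (1−k⁴))]^(1/3) = [16·1.080e6/(π·8.32×10^7·0.9085)]^(1/3) = 0.4175 m.

417 mm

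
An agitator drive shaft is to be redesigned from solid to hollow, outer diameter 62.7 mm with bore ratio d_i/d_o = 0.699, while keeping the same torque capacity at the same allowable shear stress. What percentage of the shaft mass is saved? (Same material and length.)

38.7 %

Equal τ_max and T ⇒ the solid shaft needs d_s³ = d_o³(1−k⁴), so d_s = 62.7·(1−0.699⁴)^(1/3) = 57.25 mm.
Area ratio A_h/A_s = d_o²(1−k²)/d_s² = (1−k²)/(1−k⁴)^(2/3) = 0.6134.
Mass saving = 1 − 0.6134 = 38.7 %.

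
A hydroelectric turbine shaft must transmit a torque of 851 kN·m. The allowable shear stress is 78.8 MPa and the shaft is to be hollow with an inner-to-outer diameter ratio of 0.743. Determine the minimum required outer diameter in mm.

429 mm

For a hollow shaft with d_i/d_o = 0.743: τ_max = 16T/(π d_o³ (1−k⁴)), so d_o = [16T/(π τ_allow (1−k⁴))]^(1/3) = [16·851000/(π·7.88×10^7·0.6952)]^(1/3) = 0.4293 m.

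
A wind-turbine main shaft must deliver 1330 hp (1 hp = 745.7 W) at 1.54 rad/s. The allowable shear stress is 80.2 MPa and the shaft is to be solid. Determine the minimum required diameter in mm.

345 mm

ω = 1.54 rad/s, so T = P/ω = 1330×745.7 / 1.540 = 644000 N·m.
For a solid shaft τ_max = 16T/(πd³), so d = (16T/(π τ_allow))^(1/3) = (16·644000/(π·8.02×10^7))^(1/3) = 0.3445 m.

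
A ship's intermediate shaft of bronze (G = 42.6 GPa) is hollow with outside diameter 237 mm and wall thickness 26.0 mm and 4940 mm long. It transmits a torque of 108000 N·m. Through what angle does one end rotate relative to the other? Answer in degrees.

J = π(d_o⁴ − d_i⁴)/32 = π(0.237⁴ − 0.185⁴)/32 = 1.947×10^-4 m⁴.
θ = T·L/(G·J) = 108000 × 4.94 / (42.6×10⁹ × 1.947×10^-4) = 0.06431 rad.

3.68°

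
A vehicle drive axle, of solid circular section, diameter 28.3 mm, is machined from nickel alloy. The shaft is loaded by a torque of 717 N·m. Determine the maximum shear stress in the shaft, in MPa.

J = πd⁴/32 = π(0.0283)⁴/32 = 6.297×10^-8 m⁴.
τ_max = T·r/J = 717.0 × 0.0142 / 6.297×10^-8 = 1.611×10^8 Pa.

161 MPa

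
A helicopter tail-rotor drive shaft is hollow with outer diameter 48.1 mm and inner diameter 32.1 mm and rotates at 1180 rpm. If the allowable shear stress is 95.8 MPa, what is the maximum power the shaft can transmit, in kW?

207 kW

J = π(d_o⁴ − d_i⁴)/32 = π(0.0481⁴ − 0.0321⁴)/32 = 4.213×10^-7 m⁴.
T_max = τ_allow·J/r = 9.58×10^7 × 4.213×10^-7 / 0.0241 = 1678 N·m.
ω = 2π·1180/60 = 123.6 rad/s, so P_max = T_max·ω = 2.074×10^5 W.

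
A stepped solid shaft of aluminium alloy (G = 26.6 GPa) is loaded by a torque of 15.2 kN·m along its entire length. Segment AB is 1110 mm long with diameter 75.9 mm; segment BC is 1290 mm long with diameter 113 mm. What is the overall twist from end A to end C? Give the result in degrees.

J_AB = π(0.0759)⁴/32 = 3.26×10^-6 m⁴; J_BC = π(0.113)⁴/32 = 1.60×10^-5 m⁴.
θ = (T/G)·Σ L_i/J_i = (15200/26.6×10⁹)·(1.11/3.26×10^-6 + 1.29/1.60×10^-5) = 0.2407 rad.

13.8°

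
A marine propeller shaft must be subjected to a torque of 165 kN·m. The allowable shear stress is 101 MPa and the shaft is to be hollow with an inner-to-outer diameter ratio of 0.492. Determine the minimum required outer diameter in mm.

For a hollow shaft with d_i/d_o = 0.492: τ_max = 16T/(π d_o³ (1−k⁴)), so d_o = [16T/(π τ_allow (1−k⁴))]^(1/3) = [16·165000/(π·1.01×10^8·0.9414)]^(1/3) = 0.2068 m.

207 mm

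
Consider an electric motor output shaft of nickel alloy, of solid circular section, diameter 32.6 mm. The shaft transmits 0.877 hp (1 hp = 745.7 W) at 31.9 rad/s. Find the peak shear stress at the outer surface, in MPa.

3.01 MPa

ω = 31.9 rad/s, so T = P/ω = 0.877×745.7 / 31.90 = 20.50 N·m.
J = πd⁴/32 = π(0.0326)⁴/32 = 1.109×10^-7 m⁴.
τ_max = T·r/J = 20.50 × 0.0163 / 1.109×10^-7 = 3.014×10^6 Pa.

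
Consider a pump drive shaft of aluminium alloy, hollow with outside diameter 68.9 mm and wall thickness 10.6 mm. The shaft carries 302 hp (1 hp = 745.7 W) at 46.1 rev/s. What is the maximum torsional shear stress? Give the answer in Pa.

ω = 2π·46.1 = 289.7 rad/s, so T = P/ω = 302×745.7 / 289.7 = 777.5 N·m.
J = π(d_o⁴ − d_i⁴)/32 = π(0.0689⁴ − 0.0477⁴)/32 = 1.704×10^-6 m⁴.
τ_max = T·r/J = 777.5 × 0.0345 / 1.704×10^-6 = 1.572×10^7 Pa.

1.57e7 Pa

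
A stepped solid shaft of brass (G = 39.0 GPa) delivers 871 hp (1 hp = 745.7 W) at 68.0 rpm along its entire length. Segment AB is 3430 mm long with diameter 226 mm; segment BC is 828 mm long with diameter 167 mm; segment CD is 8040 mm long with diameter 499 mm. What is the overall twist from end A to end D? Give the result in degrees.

3.42°

ω = 2π·68.0/60 = 7.121 rad/s, so T = P/ω = 871×745.7 / 7.121 = 91210 N·m.
J_AB = π(0.226)⁴/32 = 2.56×10^-4 m⁴; J_BC = π(0.167)⁴/32 = 7.64×10^-5 m⁴; J_CD = π(0.499)⁴/32 = 6.09×10^-3 m⁴.
θ = (T/G)·Σ L_i/J_i = (91210/39.0×10⁹)·(3.43/2.56×10^-4 + 0.828/7.64×10^-5 + 8.04/6.09×10^-3) = 0.05977 rad.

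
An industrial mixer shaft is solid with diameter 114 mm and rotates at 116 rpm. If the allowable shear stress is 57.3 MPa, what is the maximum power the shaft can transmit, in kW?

202 kW

J = πd⁴/32 = π(0.114)⁴/32 = 1.658×10^-5 m⁴.
T_max = τ_allow·J/r = 5.73×10^7 × 1.658×10^-5 / 0.0570 = 16670 N·m.
ω = 2π·116/60 = 12.15 rad/s, so P_max = T_max·ω = 2.025×10^5 W.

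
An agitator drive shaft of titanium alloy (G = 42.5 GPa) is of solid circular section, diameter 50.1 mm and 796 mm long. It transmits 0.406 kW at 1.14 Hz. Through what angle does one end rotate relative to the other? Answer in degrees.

ω = 2π·1.14 = 7.163 rad/s, so T = P/ω = 0.406×10³ / 7.163 = 56.68 N·m.
J = πd⁴/32 = π(0.0501)⁴/32 = 6.185×10^-7 m⁴.
θ = T·L/(G·J) = 56.68 × 0.796 / (42.5×10⁹ × 6.185×10^-7) = 1.716×10^-3 rad.

0.0983°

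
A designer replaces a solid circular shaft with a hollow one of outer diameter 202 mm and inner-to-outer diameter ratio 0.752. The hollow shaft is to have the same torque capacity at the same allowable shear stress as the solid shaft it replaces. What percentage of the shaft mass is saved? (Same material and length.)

43.8 %

Equal τ_max and T ⇒ the solid shaft needs d_s³ = d_o³(1−k⁴), so d_s = 202·(1−0.752⁴)^(1/3) = 177.6 mm.
Area ratio A_h/A_s = d_o²(1−k²)/d_s² = (1−k²)/(1−k⁴)^(2/3) = 0.5618.
Mass saving = 1 − 0.5618 = 43.8 %.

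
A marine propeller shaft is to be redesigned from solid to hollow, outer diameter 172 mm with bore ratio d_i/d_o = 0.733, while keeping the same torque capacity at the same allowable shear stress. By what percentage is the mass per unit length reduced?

41.9 %

Equal τ_max and T ⇒ the solid shaft needs d_s³ = d_o³(1−k⁴), so d_s = 172·(1−0.733⁴)^(1/3) = 153.5 mm.
Area ratio A_h/A_s = d_o²(1−k²)/d_s² = (1−k²)/(1−k⁴)^(2/3) = 0.5807.
Mass saving = 1 − 0.5807 = 41.9 %.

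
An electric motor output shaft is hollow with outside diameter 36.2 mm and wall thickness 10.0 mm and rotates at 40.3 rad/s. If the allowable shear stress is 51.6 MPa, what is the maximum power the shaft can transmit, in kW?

18.6 kW

J = π(d_o⁴ − d_i⁴)/32 = π(0.0362⁴ − 0.0162⁴)/32 = 1.618×10^-7 m⁴.
T_max = τ_allow·J/r = 5.16×10^7 × 1.618×10^-7 / 0.0181 = 461.3 N·m.
ω = 40.3 rad/s, so P_max = T_max·ω = 1.859×10^4 W.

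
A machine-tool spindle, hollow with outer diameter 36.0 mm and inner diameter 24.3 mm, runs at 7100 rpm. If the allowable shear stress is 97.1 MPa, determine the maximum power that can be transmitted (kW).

J = π(d_o⁴ − d_i⁴)/32 = π(0.0360⁴ − 0.0243⁴)/32 = 1.307×10^-7 m⁴.
T_max = τ_allow·J/r = 9.71×10^7 × 1.307×10^-7 / 0.0180 = 704.9 N·m.
ω = 2π·7100/60 = 743.5 rad/s, so P_max = T_max·ω = 5.241×10^5 W.

524 kW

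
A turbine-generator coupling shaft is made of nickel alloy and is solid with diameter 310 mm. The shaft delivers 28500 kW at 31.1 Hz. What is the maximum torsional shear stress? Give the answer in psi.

ω = 2π·31.1 = 195.4 rad/s, so T = P/ω = 28500×10³ / 195.4 = 145800 N·m.
J = πd⁴/32 = π(0.310)⁴/32 = 9.067×10^-4 m⁴.
τ_max = T·r/J = 145800 × 0.155 / 9.067×10^-4 = 2.493×10^7 Pa.

3620 psi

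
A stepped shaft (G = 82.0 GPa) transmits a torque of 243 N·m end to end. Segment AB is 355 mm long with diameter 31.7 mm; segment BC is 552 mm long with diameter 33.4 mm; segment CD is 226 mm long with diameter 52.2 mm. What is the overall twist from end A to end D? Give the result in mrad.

24.9 mrad

J_AB = π(0.0317)⁴/32 = 9.91×10^-8 m⁴; J_BC = π(0.0334)⁴/32 = 1.22×10^-7 m⁴; J_CD = π(0.0522)⁴/32 = 7.29×10^-7 m⁴.
θ = (T/G)·Σ L_i/J_i = (243.0/82.0×10⁹)·(0.355/9.91×10^-8 + 0.552/1.22×10^-7 + 0.226/7.29×10^-7) = 0.02492 rad.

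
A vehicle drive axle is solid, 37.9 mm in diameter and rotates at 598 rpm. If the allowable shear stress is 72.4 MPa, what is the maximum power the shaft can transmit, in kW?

J = πd⁴/32 = π(0.0379)⁴/32 = 2.026×10^-7 m⁴.
T_max = τ_allow·J/r = 7.24×10^7 × 2.026×10^-7 / 0.0189 = 773.9 N·m.
ω = 2π·598/60 = 62.62 rad/s, so P_max = T_max·ω = 4.846×10^4 W.

48.5 kW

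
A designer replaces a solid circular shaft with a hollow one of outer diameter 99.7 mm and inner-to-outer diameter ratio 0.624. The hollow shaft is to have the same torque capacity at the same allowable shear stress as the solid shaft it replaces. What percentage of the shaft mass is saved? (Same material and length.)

Equal τ_max and T ⇒ the solid shaft needs d_s³ = d_o³(1−k⁴), so d_s = 99.7·(1−0.624⁴)^(1/3) = 94.38 mm.
Area ratio A_h/A_s = d_o²(1−k²)/d_s² = (1−k²)/(1−k⁴)^(2/3) = 0.6814.
Mass saving = 1 − 0.6814 = 31.9 %.

31.9 %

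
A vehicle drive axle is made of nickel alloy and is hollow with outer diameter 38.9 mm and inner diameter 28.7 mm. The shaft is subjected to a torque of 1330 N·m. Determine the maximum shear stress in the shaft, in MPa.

J = π(d_o⁴ − d_i⁴)/32 = π(0.0389⁴ − 0.0287⁴)/32 = 1.582×10^-7 m⁴.
τ_max = T·r/J = 1330 × 0.0194 / 1.582×10^-7 = 1.635×10^8 Pa.

164 MPa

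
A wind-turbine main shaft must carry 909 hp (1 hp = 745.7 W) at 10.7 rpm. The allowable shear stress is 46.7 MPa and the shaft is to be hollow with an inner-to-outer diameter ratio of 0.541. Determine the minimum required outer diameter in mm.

ω = 2π·10.7/60 = 1.121 rad/s, so T = P/ω = 909×745.7 / 1.121 = 604900 N·m.
For a hollow shaft with d_i/d_o = 0.541: τ_max = 16T/(π d_o³ (1−k⁴)), so d_o = [16T/(π τ_allow (1−k⁴))]^(1/3) = [16·604900/(π·4.67×10^7·0.9143)]^(1/3) = 0.4163 m.

416 mm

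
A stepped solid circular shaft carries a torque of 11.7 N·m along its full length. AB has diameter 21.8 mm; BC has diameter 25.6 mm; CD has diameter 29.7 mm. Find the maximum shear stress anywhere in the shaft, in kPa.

5750 kPa

Under the same torque, τ_max = 16T/(πd³) is largest where d is smallest — segment AB (d = 21.8 mm).
τ_max = 16·11.70/(π·(0.0218)³) = 5.752×10^6 Pa.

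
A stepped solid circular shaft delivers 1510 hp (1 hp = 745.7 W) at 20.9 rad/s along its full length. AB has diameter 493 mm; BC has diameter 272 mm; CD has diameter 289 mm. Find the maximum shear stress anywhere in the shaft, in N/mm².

ω = 20.9 rad/s, so T = P/ω = 1510×745.7 / 20.90 = 53880 N·m.
Under the same torque, τ_max = 16T/(πd³) is largest where d is smallest — segment BC (d = 272 mm).
τ_max = 16·53880/(π·(0.272)³) = 1.364×10^7 Pa.

13.6 N/mm²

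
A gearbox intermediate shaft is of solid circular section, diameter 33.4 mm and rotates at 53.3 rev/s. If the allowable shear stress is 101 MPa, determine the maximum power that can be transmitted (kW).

J = πd⁴/32 = π(0.0334)⁴/32 = 1.222×10^-7 m⁴.
T_max = τ_allow·J/r = 1.01×10^8 × 1.222×10^-7 / 0.0167 = 738.9 N·m.
ω = 2π·53.3 = 334.9 rad/s, so P_max = T_max·ω = 2.475×10^5 W.

247 kW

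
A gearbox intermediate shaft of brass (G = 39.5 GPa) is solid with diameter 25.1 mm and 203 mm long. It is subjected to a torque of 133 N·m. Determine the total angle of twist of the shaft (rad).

J = πd⁴/32 = π(0.0251)⁴/32 = 3.897×10^-8 m⁴.
θ = T·L/(G·J) = 133.0 × 0.203 / (39.5×10⁹ × 3.897×10^-8) = 0.01754 rad.

0.0175 rad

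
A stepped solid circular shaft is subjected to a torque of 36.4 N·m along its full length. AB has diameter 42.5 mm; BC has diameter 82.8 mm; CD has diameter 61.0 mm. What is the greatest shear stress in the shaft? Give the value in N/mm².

2.41 N/mm²

Under the same torque, τ_max = 16T/(πd³) is largest where d is smallest — segment AB (d = 42.5 mm).
τ_max = 16·36.40/(π·(0.0425)³) = 2.415×10^6 Pa.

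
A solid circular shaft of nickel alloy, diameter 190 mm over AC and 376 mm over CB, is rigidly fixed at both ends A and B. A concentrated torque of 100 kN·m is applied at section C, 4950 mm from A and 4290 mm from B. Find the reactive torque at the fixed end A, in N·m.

Compatibility: T_A·a/J_AC = T_B·b/J_CB with T_A + T_B = T₀.
J_AC = 1.28×10^-4 m⁴, J_CB = 1.96×10^-3 m⁴, so T_A = T₀·(J_AC/a)/((J_AC/a)+(J_CB/b)) = 5349 N·m, T_B = 94650 N·m.

5350 N·m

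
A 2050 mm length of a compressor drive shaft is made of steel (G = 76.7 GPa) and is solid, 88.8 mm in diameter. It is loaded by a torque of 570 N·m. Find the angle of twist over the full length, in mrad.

J = πd⁴/32 = π(0.0888)⁴/32 = 6.105×10^-6 m⁴.
θ = T·L/(G·J) = 570.0 × 2.05 / (76.7×10⁹ × 6.105×10^-6) = 2.496×10^-3 rad.

2.50 mrad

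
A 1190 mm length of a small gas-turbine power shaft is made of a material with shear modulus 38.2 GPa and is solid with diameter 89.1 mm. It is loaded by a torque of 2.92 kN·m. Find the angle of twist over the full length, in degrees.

0.842°

J = πd⁴/32 = π(0.0891)⁴/32 = 6.187×10^-6 m⁴.
θ = T·L/(G·J) = 2920 × 1.19 / (38.2×10⁹ × 6.187×10^-6) = 0.01470 rad.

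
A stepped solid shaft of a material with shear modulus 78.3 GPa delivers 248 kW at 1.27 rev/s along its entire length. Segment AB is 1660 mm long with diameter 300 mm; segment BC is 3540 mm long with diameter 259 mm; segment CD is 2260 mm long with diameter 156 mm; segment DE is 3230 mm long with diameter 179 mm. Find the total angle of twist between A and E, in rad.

ω = 2π·1.27 = 7.980 rad/s, so T = P/ω = 248×10³ / 7.980 = 31080 N·m.
J_AB = π(0.300)⁴/32 = 7.95×10^-4 m⁴; J_BC = π(0.259)⁴/32 = 4.42×10^-4 m⁴; J_CD = π(0.156)⁴/32 = 5.81×10^-5 m⁴; J_DE = π(0.179)⁴/32 = 1.01×10^-4 m⁴.
θ = (T/G)·Σ L_i/J_i = (31080/78.3×10⁹)·(1.66/7.95×10^-4 + 3.54/4.42×10^-4 + 2.26/5.81×10^-5 + 3.23/1.01×10^-4) = 0.03216 rad.

0.0322 rad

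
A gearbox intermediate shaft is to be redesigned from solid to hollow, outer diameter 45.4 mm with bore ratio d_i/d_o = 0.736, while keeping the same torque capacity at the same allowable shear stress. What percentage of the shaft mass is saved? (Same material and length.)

42.2 %

Equal τ_max and T ⇒ the solid shaft needs d_s³ = d_o³(1−k⁴), so d_s = 45.4·(1−0.736⁴)^(1/3) = 40.44 mm.
Area ratio A_h/A_s = d_o²(1−k²)/d_s² = (1−k²)/(1−k⁴)^(2/3) = 0.5777.
Mass saving = 1 − 0.5777 = 42.2 %.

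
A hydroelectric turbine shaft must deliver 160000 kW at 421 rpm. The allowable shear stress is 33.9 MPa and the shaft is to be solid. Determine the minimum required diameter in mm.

817 mm

ω = 2π·421/60 = 44.09 rad/s, so T = P/ω = 160000×10³ / 44.09 = 3.629e6 N·m.
For a solid shaft τ_max = 16T/(πd³), so d = (16T/(π τ_allow))^(1/3) = (16·3.629e6/(π·3.39×10^7))^(1/3) = 0.8169 m.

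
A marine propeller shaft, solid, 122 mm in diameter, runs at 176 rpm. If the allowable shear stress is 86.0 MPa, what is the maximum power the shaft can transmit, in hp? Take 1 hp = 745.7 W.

758 hp

J = πd⁴/32 = π(0.122)⁴/32 = 2.175×10^-5 m⁴.
T_max = τ_allow·J/r = 8.60×10^7 × 2.175×10^-5 / 0.0610 = 30660 N·m.
ω = 2π·176/60 = 18.43 rad/s, so P_max = T_max·ω = 5.651×10^5 W.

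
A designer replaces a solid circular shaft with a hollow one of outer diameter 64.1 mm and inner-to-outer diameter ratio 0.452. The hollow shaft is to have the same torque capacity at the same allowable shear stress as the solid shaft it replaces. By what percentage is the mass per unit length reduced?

Equal τ_max and T ⇒ the solid shaft needs d_s³ = d_o³(1−k⁴), so d_s = 64.1·(1−0.452⁴)^(1/3) = 63.20 mm.
Area ratio A_h/A_s = d_o²(1−k²)/d_s² = (1−k²)/(1−k⁴)^(2/3) = 0.8186.
Mass saving = 1 − 0.8186 = 18.1 %.

18.1 %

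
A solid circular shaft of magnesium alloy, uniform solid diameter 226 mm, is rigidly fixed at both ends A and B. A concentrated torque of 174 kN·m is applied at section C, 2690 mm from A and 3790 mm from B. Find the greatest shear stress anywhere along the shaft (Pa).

With uniform GJ and both ends fixed, compatibility θ_AC = θ_CB gives T_A·a = T_B·b, together with T_A + T_B = T₀.
T_A = T₀·b/(a+b) = 174000·3790/6480 = 101800 N·m; T_B = 72230 N·m.
τ in each portion: τ_AC = 4.49×10^7 Pa, τ_CB = 3.19×10^7 Pa; maximum is in AC.
τ_max = T_AC·r/J = 101800·0.113/2.56×10^-4 = 4.490×10^7 Pa.

4.49e7 Pa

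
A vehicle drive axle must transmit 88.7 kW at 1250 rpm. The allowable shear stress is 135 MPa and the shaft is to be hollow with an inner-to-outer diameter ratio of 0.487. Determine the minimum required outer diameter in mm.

ω = 2π·1250/60 = 130.9 rad/s, so T = P/ω = 88.7×10³ / 130.9 = 677.6 N·m.
For a hollow shaft with d_i/d_o = 0.487: τ_max = 16T/(π d_o³ (1−k⁴)), so d_o = [16T/(π τ_allow (1−k⁴))]^(1/3) = [16·677.6/(π·1.35×10^8·0.9438)]^(1/3) = 0.03003 m.

30.0 mm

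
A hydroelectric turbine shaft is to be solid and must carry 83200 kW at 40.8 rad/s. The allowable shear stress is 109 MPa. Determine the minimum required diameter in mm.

457 mm

ω = 40.8 rad/s, so T = P/ω = 83200×10³ / 40.80 = 2.039e6 N·m.
For a solid shaft τ_max = 16T/(πd³), so d = (16T/(π τ_allow))^(1/3) = (16·2.039e6/(π·1.09×10^8))^(1/3) = 0.4567 m.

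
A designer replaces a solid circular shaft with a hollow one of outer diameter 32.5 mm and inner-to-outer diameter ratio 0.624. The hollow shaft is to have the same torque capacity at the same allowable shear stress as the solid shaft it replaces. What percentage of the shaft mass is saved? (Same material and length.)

31.9 %

Equal τ_max and T ⇒ the solid shaft needs d_s³ = d_o³(1−k⁴), so d_s = 32.5·(1−0.624⁴)^(1/3) = 30.77 mm.
Area ratio A_h/A_s = d_o²(1−k²)/d_s² = (1−k²)/(1−k⁴)^(2/3) = 0.6814.
Mass saving = 1 − 0.6814 = 31.9 %.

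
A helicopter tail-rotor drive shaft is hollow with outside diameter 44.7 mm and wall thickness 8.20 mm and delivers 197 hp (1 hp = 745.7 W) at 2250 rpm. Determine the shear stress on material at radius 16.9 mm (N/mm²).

32.0 N/mm²

ω = 2π·2250/60 = 235.6 rad/s, so T = P/ω = 197×745.7 / 235.6 = 623.5 N·m.
J = π(d_o⁴ − d_i⁴)/32 = π(0.0447⁴ − 0.0283⁴)/32 = 3.290×10^-7 m⁴.
Shear stress varies linearly with radius: τ = T·r/J = 623.5 × 0.0169 / 3.290×10^-7 = 3.203×10^7 Pa.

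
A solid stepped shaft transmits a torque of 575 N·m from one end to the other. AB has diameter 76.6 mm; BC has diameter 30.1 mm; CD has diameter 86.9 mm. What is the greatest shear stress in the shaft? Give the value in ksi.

Under the same torque, τ_max = 16T/(πd³) is largest where d is smallest — segment BC (d = 30.1 mm).
τ_max = 16·575.0/(π·(0.0301)³) = 1.074×10^8 Pa.

15.6 ksi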